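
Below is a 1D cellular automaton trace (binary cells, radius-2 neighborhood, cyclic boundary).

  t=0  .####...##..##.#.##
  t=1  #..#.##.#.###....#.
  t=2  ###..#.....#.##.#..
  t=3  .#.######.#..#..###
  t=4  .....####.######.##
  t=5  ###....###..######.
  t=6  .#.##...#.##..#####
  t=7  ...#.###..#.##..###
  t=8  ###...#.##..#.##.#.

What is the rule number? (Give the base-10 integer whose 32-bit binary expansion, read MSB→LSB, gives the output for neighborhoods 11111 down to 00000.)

3948888917

  [31] ##### => #  t=3,i=5
  [30] ####. => #  t=0,i=3
  [29] ###.# => #  t=3,i=8
  [28] ###.. => .  t=0,i=4
  [27] ##.## => #  t=0,i=0
  [26] ##.#. => .  t=0,i=14
  [25] ##..# => #  t=0,i=10
  [24] ##... => #  t=0,i=5
  [23] #.### => .  t=0,i=1
  [22] #.##. => #  t=0,i=17
  [21] #.#.# => .  t=0,i=15
  [20] #.#.. => #  t=1,i=0
  [19] #..## => #  t=0,i=11
  [18] #..#. => #  t=1,i=2
  [17] #...# => #  t=0,i=6
  [16] #.... => #  t=1,i=14
  [15] .#### => .  t=0,i=2
  [14] .###. => #  t=1,i=11
  [13] .##.# => .  t=0,i=13
  [12] .##.. => .  t=0,i=9
  [11] .#.## => .  t=0,i=16
  [10] .#.#. => .  t=1,i=18
  [9] .#..# => #  t=1,i=1
  [8] .#... => #  t=2,i=6
  [7] ..### => .  t=2,i=0
  [6] ..##. => #  t=0,i=8
  [5] ..#.# => .  t=1,i=3
  [4] ..#.. => #  t=2,i=5
  [3] ...## => .  t=0,i=7
  [2] ...#. => #  t=1,i=16
  [1] ....# => .  t=1,i=15
  [0] ..... => #  t=2,i=8
  bits 11101011010111110100001101010101 = 3948888917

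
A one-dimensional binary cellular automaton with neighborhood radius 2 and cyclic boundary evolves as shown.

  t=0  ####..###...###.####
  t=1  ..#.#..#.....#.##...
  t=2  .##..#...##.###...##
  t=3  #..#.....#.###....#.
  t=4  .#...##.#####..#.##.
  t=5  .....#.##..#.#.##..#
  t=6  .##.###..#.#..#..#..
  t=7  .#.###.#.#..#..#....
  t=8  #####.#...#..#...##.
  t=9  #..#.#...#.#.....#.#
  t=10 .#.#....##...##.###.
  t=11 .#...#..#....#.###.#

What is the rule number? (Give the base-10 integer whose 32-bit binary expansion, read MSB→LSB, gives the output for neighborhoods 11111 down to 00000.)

  #####|.  b31=0 t=0,i=0
  ####.|#  b30=1 t=0,i=2
  ###.#|.  b29=0 t=0,i=14
  ###..|.  b28=0 t=0,i=3
  ##.##|#  b27=1 t=0,i=15
  ##.#.|#  b26=1 t=7,i=6
  ##..#|#  b25=1 t=0,i=4
  ##...|.  b24=0 t=0,i=9
  #.###|#  b23=1 t=0,i=16
  #.##.|.  b22=0 t=1,i=15
  #.#.#|.  b21=0 t=5,i=13
  #.#..|.  b20=0 t=1,i=4
  #..##|.  b19=0 t=0,i=5
  #..#.|.  b18=0 t=1,i=6
  #...#|.  b17=0 t=0,i=10
  #....|#  b16=1 t=1,i=9
  .####|.  b15=0 t=0,i=17
  .###.|#  b14=1 t=0,i=7
  .##.#|.  b13=0 t=2,i=10
  .##..|.  b12=0 t=1,i=16
  .#.##|#  b11=1 t=1,i=14
  .#.#.|.  b10=0 t=1,i=3
  .#..#|#  b9=1 t=1,i=5
  .#...|.  b8=0 t=1,i=8
  ..###|.  b7=0 t=0,i=6
  ..##.|#  b6=1 t=2,i=9
  ..#.#|#  b5=1 t=1,i=2
  ..#..|.  b4=0 t=1,i=7
  ...##|.  b3=0 t=0,i=11
  ...#.|#  b2=1 t=1,i=1
  ....#|.  b1=0 t=1,i=0
  .....|#  b0=1 t=1,i=10
  bits 01001110100000010100101001100101 = 1317096037

1317096037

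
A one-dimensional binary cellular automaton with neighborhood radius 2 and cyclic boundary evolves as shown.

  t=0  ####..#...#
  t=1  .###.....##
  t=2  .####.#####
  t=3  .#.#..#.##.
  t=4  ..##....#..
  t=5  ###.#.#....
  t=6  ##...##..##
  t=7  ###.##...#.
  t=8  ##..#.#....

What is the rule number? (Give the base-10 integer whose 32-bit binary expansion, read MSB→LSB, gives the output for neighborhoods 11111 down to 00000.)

  ##### -> #   bit 31 = 1  t=0,i=1
  ####. -> #   bit 30 = 1  t=0,i=2
  ###.# -> .   bit 29 = 0  t=2,i=4
  ###.. -> #   bit 28 = 1  t=0,i=3
  ##.## -> .   bit 27 = 0  t=1,i=0
  ##.#. -> .   bit 26 = 0  t=5,i=3
  ##..# -> .   bit 25 = 0  t=0,i=4
  ##... -> #   bit 24 = 1  t=1,i=4
  #.### -> #   bit 23 = 1  t=1,i=1
  #.##. -> #   bit 22 = 1  t=3,i=8
  #.#.# -> .   bit 21 = 0  t=5,i=4
  #.#.. -> #   bit 20 = 1  t=3,i=3
  #..## -> .   bit 19 = 0  t=6,i=8
  #..#. -> .   bit 18 = 0  t=0,i=5
  #...# -> .   bit 17 = 0  t=0,i=8
  #.... -> .   bit 16 = 0  t=1,i=5
  .#### -> .   bit 15 = 0  t=0,i=0
  .###. -> #   bit 14 = 1  t=1,i=2
  .##.# -> #   bit 13 = 1  t=1,i=10
  .##.. -> .   bit 12 = 0  t=3,i=9
  .#.## -> .   bit 11 = 0  t=3,i=7
  .#.#. -> #   bit 10 = 1  t=3,i=2
  .#..# -> .   bit 9 = 0  t=3,i=4
  .#... -> .   bit 8 = 0  t=0,i=7
  ..### -> #   bit 7 = 1  t=0,i=10
  ..##. -> #   bit 6 = 1  t=1,i=9
  ..#.# -> .   bit 5 = 0  t=3,i=1
  ..#.. -> .   bit 4 = 0  t=0,i=6
  ...## -> #   bit 3 = 1  t=0,i=9
  ...#. -> .   bit 2 = 0  t=4,i=7
  ....# -> #   bit 1 = 1  t=1,i=7
  ..... -> #   bit 0 = 1  t=1,i=6
  bits 11010001110100000110010011001011 = 3520095435

3520095435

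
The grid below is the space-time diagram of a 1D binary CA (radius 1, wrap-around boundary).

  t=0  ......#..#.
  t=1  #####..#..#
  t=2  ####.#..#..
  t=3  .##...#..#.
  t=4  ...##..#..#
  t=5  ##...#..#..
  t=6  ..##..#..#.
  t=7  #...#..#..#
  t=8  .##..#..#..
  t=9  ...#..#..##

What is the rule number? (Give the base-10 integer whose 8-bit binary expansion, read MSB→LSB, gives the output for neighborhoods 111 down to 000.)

  ### -> #   bit 7 = 1  t=1,i=0
  ##. -> .   bit 6 = 0  t=1,i=4
  #.# -> .   bit 5 = 0  t=2,i=4
  #.. -> #   bit 4 = 1  t=0,i=7
  .## -> .   bit 3 = 0  t=1,i=10
  .#. -> .   bit 2 = 0  t=0,i=6
  ..# -> .   bit 1 = 0  t=0,i=5
  ... -> #   bit 0 = 1  t=0,i=0
  bits 10010001 = 145

145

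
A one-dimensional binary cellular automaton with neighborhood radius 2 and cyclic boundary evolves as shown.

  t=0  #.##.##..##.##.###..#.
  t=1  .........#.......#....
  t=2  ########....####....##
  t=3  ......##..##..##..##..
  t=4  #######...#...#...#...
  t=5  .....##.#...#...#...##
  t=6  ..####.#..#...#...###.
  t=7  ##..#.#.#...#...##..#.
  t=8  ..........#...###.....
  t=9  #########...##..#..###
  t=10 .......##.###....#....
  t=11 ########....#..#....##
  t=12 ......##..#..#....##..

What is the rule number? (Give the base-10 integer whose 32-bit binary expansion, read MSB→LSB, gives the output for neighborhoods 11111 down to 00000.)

  [31] ##### => .  t=2,i=0
  [30] ####. => #  t=2,i=6
  [29] ###.# => .  t=6,i=5
  [28] ###.. => #  t=0,i=17
  [27] ##.## => .  t=0,i=4
  [26] ##.#. => #  t=5,i=7
  [25] ##..# => .  t=0,i=7
  [24] ##... => .  t=2,i=8
  [23] #.### => .  t=0,i=15
  [22] #.##. => .  t=0,i=2
  [21] #.#.# => .  t=0,i=0
  [20] #.#.. => .  t=5,i=8
  [19] #..## => .  t=0,i=8
  [18] #..#. => .  t=0,i=19
  [17] #...# => #  t=4,i=8
  [16] #.... => .  t=1,i=11
  [15] .#### => .  t=2,i=13
  [14] .###. => .  t=0,i=16
  [13] .##.# => .  t=0,i=3
  [12] .##.. => .  t=0,i=6
  [11] .#.## => .  t=0,i=1
  [10] .#.#. => .  t=0,i=21
  [9] .#..# => #  t=6,i=8
  [8] .#... => .  t=1,i=10
  [7] ..### => .  t=2,i=12
  [6] ..##. => #  t=0,i=9
  [5] ..#.# => .  t=0,i=20
  [4] ..#.. => .  t=1,i=9
  [3] ...## => #  t=2,i=11
  [2] ...#. => .  t=1,i=8
  [1] ....# => #  t=1,i=7
  [0] ..... => #  t=1,i=0
  bits 01010100000000100000001001001011 = 1409417803

1409417803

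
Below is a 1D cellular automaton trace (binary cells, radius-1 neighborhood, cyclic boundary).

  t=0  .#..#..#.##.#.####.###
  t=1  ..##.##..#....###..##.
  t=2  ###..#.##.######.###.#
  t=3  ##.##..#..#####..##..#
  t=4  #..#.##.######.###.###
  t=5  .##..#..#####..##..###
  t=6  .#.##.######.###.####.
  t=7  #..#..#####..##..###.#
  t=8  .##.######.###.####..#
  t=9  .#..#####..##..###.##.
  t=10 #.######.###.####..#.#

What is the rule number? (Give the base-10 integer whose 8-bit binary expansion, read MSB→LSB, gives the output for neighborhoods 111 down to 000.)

155

  [7] ### => #  t=0,i=15
  [6] ##. => .  t=0,i=10
  [5] #.# => .  t=0,i=0
  [4] #.. => #  t=0,i=2
  [3] .## => #  t=0,i=9
  [2] .#. => .  t=0,i=1
  [1] ..# => #  t=0,i=3
  [0] ... => #  t=1,i=0
  bits 10011011 = 155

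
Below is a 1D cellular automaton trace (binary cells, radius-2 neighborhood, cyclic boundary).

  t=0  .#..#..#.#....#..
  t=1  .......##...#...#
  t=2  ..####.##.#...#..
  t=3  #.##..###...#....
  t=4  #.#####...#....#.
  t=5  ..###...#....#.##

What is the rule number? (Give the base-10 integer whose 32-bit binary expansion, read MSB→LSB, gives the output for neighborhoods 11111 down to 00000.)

  #####|#  b31=1 t=4,i=4
  ####.|.  b30=0 t=2,i=4
  ###.#|.  b29=0 t=2,i=5
  ###..|.  b28=0 t=3,i=8
  ##.##|#  b27=1 t=2,i=6
  ##.#.|.  b26=0 t=2,i=9
  ##..#|#  b25=1 t=3,i=4
  ##...|.  b24=0 t=1,i=9
  #.###|#  b23=1 t=4,i=2
  #.##.|#  b22=1 t=2,i=7
  #.#.#|.  b21=0 t=4,i=0
  #.#..|.  b20=0 t=0,i=9
  #..##|#  b19=1 t=3,i=5
  #..#.|.  b18=0 t=0,i=3
  #...#|#  b17=1 t=0,i=16
  #....|.  b16=0 t=0,i=11
  .####|#  b15=1 t=2,i=3
  .###.|.  b14=0 t=3,i=7
  .##.#|#  b13=1 t=2,i=8
  .##..|#  b12=1 t=1,i=8
  .#.##|.  b11=0 t=3,i=1
  .#.#.|#  b10=1 t=0,i=8
  .#..#|.  b9=0 t=0,i=2
  .#...|.  b8=0 t=0,i=10
  ..###|#  b7=1 t=2,i=2
  ..##.|#  b6=1 t=1,i=7
  ..#.#|#  b5=1 t=0,i=7
  ..#..|.  b4=0 t=0,i=1
  ...##|.  b3=0 t=1,i=6
  ...#.|.  b2=0 t=0,i=0
  ....#|#  b1=1 t=0,i=12
  .....|#  b0=1 t=1,i=2
  bits 10001010110010101011010011100011 = 2328540387

2328540387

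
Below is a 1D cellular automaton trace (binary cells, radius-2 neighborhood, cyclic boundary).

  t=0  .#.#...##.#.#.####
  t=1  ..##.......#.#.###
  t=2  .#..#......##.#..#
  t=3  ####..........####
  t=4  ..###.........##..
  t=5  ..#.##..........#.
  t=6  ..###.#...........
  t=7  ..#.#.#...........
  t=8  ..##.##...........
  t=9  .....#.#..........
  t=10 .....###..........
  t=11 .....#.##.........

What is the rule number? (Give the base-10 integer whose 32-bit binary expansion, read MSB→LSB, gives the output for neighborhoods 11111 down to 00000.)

  #####|.  b31=0 t=3,i=0
  ####.|#  b30=1 t=0,i=16
  ###.#|#  b29=1 t=0,i=17
  ###..|#  b28=1 t=1,i=17
  ##.##|.  b27=0 t=8,i=4
  ##.#.|.  b26=0 t=0,i=0
  ##..#|.  b25=0 t=1,i=0
  ##...|#  b24=1 t=1,i=4
  #.###|.  b23=0 t=0,i=14
  #.##.|#  b22=1 t=5,i=4
  #.#.#|.  b21=0 t=0,i=1
  #.#..|#  b20=1 t=0,i=3
  #..##|#  b19=1 t=1,i=1
  #..#.|#  b18=1 t=2,i=3
  #...#|.  b17=0 t=0,i=5
  #....|.  b16=0 t=1,i=5
  .####|#  b15=1 t=0,i=15
  .###.|.  b14=0 t=1,i=16
  .##.#|.  b13=0 t=0,i=8
  .##..|.  b12=0 t=1,i=3
  .#.##|#  b11=1 t=0,i=13
  .#.#.|#  b10=1 t=0,i=2
  .#..#|#  b9=1 t=2,i=2
  .#...|.  b8=0 t=0,i=4
  ..###|#  b7=1 t=3,i=14
  ..##.|.  b6=0 t=0,i=7
  ..#.#|#  b5=1 t=1,i=11
  ..#..|.  b4=0 t=2,i=4
  ...##|.  b3=0 t=0,i=6
  ...#.|.  b2=0 t=1,i=10
  ....#|.  b1=0 t=1,i=9
  .....|.  b0=0 t=1,i=6
  bits 01110001010111001000111010100000 = 1901891232

1901891232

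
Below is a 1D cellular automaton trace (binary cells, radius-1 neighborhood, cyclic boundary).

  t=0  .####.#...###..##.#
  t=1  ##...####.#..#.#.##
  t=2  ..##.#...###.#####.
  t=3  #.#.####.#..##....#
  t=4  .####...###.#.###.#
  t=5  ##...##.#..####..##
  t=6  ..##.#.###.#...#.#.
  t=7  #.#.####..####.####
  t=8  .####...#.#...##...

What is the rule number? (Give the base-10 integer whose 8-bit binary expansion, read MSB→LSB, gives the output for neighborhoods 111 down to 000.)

61

  ### -> .   bit 7 = 0  t=0,i=2
  ##. -> .   bit 6 = 0  t=0,i=4
  #.# -> #   bit 5 = 1  t=0,i=0
  #.. -> #   bit 4 = 1  t=0,i=7
  .## -> #   bit 3 = 1  t=0,i=1
  .#. -> #   bit 2 = 1  t=0,i=6
  ..# -> .   bit 1 = 0  t=0,i=9
  ... -> #   bit 0 = 1  t=0,i=8
  bits 00111101 = 61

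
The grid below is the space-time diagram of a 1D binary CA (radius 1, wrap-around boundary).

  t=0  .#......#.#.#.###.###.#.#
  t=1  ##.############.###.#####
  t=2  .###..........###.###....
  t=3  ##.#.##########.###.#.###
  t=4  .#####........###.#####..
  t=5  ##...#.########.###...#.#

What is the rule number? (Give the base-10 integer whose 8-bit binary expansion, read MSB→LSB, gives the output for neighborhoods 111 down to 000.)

  ###|.  b7=0 t=0,i=15
  ##.|#  b6=1 t=0,i=16
  #.#|#  b5=1 t=0,i=0
  #..|.  b4=0 t=0,i=2
  .##|#  b3=1 t=0,i=14
  .#.|#  b2=1 t=0,i=1
  ..#|#  b1=1 t=0,i=7
  ...|#  b0=1 t=0,i=3
  bits 01101111 = 111

111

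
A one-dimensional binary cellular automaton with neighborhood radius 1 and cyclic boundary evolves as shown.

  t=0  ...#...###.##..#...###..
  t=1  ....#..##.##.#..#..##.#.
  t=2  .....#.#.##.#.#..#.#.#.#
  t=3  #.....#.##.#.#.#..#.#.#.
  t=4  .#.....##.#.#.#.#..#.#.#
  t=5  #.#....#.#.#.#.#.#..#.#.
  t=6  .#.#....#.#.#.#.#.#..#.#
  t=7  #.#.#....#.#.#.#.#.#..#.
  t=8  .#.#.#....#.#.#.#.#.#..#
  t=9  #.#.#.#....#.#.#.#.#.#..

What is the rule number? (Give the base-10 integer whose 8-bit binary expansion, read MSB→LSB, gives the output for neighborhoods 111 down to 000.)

184

  ### -> #   bit 7 = 1  t=0,i=8
  ##. -> .   bit 6 = 0  t=0,i=9
  #.# -> #   bit 5 = 1  t=0,i=10
  #.. -> #   bit 4 = 1  t=0,i=4
  .## -> #   bit 3 = 1  t=0,i=7
  .#. -> .   bit 2 = 0  t=0,i=3
  ..# -> .   bit 1 = 0  t=0,i=2
  ... -> .   bit 0 = 0  t=0,i=0
  bits 10111000 = 184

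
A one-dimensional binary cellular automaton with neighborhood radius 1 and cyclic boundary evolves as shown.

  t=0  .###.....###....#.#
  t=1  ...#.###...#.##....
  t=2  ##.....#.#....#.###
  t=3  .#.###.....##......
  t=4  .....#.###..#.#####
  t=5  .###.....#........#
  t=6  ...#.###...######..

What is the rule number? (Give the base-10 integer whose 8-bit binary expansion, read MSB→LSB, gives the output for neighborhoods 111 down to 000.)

65

  [7] ### => .  t=0,i=2
  [6] ##. => #  t=0,i=3
  [5] #.# => .  t=0,i=0
  [4] #.. => .  t=0,i=4
  [3] .## => .  t=0,i=1
  [2] .#. => .  t=0,i=16
  [1] ..# => .  t=0,i=8
  [0] ... => #  t=0,i=5
  bits 01000001 = 65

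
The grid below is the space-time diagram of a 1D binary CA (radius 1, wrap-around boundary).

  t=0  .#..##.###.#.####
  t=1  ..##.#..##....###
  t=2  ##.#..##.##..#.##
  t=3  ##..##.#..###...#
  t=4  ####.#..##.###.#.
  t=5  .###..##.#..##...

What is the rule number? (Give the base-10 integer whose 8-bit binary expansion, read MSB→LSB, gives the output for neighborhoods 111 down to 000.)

210

  ### -> #   bit 7 = 1  t=0,i=8
  ##. -> #   bit 6 = 1  t=0,i=5
  #.# -> .   bit 5 = 0  t=0,i=0
  #.. -> #   bit 4 = 1  t=0,i=2
  .## -> .   bit 3 = 0  t=0,i=4
  .#. -> .   bit 2 = 0  t=0,i=1
  ..# -> #   bit 1 = 1  t=0,i=3
  ... -> .   bit 0 = 0  t=1,i=11
  bits 11010010 = 210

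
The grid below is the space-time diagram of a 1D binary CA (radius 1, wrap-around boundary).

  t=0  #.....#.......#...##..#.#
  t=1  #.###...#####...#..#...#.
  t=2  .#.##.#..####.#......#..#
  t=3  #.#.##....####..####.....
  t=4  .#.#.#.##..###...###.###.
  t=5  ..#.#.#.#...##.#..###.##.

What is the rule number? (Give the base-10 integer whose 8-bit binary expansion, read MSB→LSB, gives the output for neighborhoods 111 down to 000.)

225

  nb ###: next=#  (t=1,i=3, bit7=1)
  nb ##.: next=#  (t=0,i=0, bit6=1)
  nb #.#: next=#  (t=0,i=23, bit5=1)
  nb #..: next=.  (t=0,i=1, bit4=0)
  nb .##: next=.  (t=0,i=18, bit3=0)
  nb .#.: next=.  (t=0,i=6, bit2=0)
  nb ..#: next=.  (t=0,i=5, bit1=0)
  nb ...: next=#  (t=0,i=2, bit0=1)
  bits 11100001 = 225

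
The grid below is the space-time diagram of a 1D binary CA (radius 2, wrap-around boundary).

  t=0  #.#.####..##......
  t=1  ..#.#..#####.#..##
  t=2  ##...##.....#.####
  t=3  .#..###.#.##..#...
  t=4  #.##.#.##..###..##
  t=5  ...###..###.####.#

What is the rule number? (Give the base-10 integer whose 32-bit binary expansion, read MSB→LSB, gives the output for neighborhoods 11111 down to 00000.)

380465742

  nb #####: next=.  (t=1,i=9, bit31=0)
  nb ####.: next=.  (t=0,i=6, bit30=0)
  nb ###.#: next=.  (t=1,i=11, bit29=0)
  nb ###..: next=#  (t=0,i=7, bit28=1)
  nb ##.##: next=.  (t=4,i=1, bit27=0)
  nb ##.#.: next=#  (t=1,i=12, bit26=1)
  nb ##..#: next=#  (t=0,i=8, bit25=1)
  nb ##...: next=.  (t=0,i=12, bit24=0)
  nb #.###: next=#  (t=0,i=4, bit23=1)
  nb #.##.: next=.  (t=3,i=10, bit22=0)
  nb #.#.#: next=#  (t=0,i=2, bit21=1)
  nb #.#..: next=.  (t=1,i=4, bit20=0)
  nb #..##: next=#  (t=0,i=9, bit19=1)
  nb #..#.: next=#  (t=1,i=1, bit18=1)
  nb #...#: next=.  (t=2,i=3, bit17=0)
  nb #....: next=#  (t=0,i=13, bit16=1)
  nb .####: next=.  (t=0,i=5, bit15=0)
  nb .###.: next=#  (t=3,i=5, bit14=1)
  nb .##.#: next=#  (t=4,i=3, bit13=1)
  nb .##..: next=#  (t=0,i=11, bit12=1)
  nb .#.##: next=.  (t=0,i=3, bit11=0)
  nb .#.#.: next=.  (t=0,i=1, bit10=0)
  nb .#..#: next=#  (t=1,i=5, bit9=1)
  nb .#...: next=.  (t=3,i=15, bit8=0)
  nb ..###: next=.  (t=1,i=7, bit7=0)
  nb ..##.: next=#  (t=0,i=10, bit6=1)
  nb ..#.#: next=.  (t=0,i=0, bit5=0)
  nb ..#..: next=.  (t=3,i=1, bit4=0)
  nb ...##: next=#  (t=2,i=4, bit3=1)
  nb ...#.: next=#  (t=0,i=17, bit2=1)
  nb ....#: next=#  (t=0,i=16, bit1=1)
  nb .....: next=.  (t=0,i=14, bit0=0)
  bits 00010110101011010111001001001110 = 380465742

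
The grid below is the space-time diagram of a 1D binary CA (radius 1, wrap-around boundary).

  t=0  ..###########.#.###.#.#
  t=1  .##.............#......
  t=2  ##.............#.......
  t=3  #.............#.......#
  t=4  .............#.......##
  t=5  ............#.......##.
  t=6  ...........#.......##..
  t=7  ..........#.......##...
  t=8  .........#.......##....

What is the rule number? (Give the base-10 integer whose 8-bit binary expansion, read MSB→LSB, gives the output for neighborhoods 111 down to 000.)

10

  nb ###: next=.  (t=0,i=3, bit7=0)
  nb ##.: next=.  (t=0,i=12, bit6=0)
  nb #.#: next=.  (t=0,i=13, bit5=0)
  nb #..: next=.  (t=0,i=0, bit4=0)
  nb .##: next=#  (t=0,i=2, bit3=1)
  nb .#.: next=.  (t=0,i=14, bit2=0)
  nb ..#: next=#  (t=0,i=1, bit1=1)
  nb ...: next=.  (t=1,i=4, bit0=0)
  bits 00001010 = 10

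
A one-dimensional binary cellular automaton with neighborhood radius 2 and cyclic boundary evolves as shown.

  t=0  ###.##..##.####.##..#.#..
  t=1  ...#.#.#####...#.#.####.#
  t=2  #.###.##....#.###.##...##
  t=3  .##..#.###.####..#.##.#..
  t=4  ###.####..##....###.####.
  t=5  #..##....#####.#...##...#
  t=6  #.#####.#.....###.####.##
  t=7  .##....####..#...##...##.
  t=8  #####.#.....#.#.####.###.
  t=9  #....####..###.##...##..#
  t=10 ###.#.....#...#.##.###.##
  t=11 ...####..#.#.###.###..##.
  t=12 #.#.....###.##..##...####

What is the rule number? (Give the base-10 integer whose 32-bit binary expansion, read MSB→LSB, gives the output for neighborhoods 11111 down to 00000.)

  [31] ##### => .  t=1,i=9
  [30] ####. => .  t=0,i=13
  [29] ###.# => .  t=0,i=2
  [28] ###.. => .  t=1,i=11
  [27] ##.## => #  t=0,i=3
  [26] ##.#. => #  t=1,i=23
  [25] ##..# => .  t=0,i=6
  [24] ##... => #  t=1,i=12
  [23] #.### => #  t=0,i=11
  [22] #.##. => .  t=0,i=4
  [21] #.#.# => .  t=1,i=5
  [20] #.#.. => #  t=0,i=22
  [19] #..## => #  t=0,i=7
  [18] #..#. => #  t=0,i=19
  [17] #...# => .  t=1,i=1
  [16] #.... => #  t=2,i=9
  [15] .#### => .  t=0,i=12
  [14] .###. => .  t=0,i=1
  [13] .##.# => #  t=0,i=9
  [12] .##.. => #  t=0,i=5
  [11] .#.## => #  t=1,i=6
  [10] .#.#. => #  t=0,i=21
  [9] .#..# => .  t=0,i=23
  [8] .#... => #  t=1,i=0
  [7] ..### => .  t=0,i=0
  [6] ..##. => #  t=0,i=8
  [5] ..#.# => #  t=0,i=20
  [4] ..#.. => .  t=7,i=13
  [3] ...## => #  t=2,i=22
  [2] ...#. => #  t=1,i=2
  [1] ....# => .  t=2,i=10
  [0] ..... => .  t=6,i=11
  bits 00001101100111010011110101101100 = 228408684

228408684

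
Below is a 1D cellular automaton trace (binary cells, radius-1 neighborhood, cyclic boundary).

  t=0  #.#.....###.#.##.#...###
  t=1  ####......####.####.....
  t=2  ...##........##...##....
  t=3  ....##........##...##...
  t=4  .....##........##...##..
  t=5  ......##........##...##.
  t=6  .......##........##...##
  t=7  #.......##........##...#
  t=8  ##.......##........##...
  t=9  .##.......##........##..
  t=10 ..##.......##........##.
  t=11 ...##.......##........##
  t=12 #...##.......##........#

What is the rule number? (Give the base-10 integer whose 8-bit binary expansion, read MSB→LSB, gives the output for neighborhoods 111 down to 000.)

116

  nb ###: next=.  (t=0,i=9, bit7=0)
  nb ##.: next=#  (t=0,i=0, bit6=1)
  nb #.#: next=#  (t=0,i=1, bit5=1)
  nb #..: next=#  (t=0,i=3, bit4=1)
  nb .##: next=.  (t=0,i=8, bit3=0)
  nb .#.: next=#  (t=0,i=2, bit2=1)
  nb ..#: next=.  (t=0,i=7, bit1=0)
  nb ...: next=.  (t=0,i=4, bit0=0)
  bits 01110100 = 116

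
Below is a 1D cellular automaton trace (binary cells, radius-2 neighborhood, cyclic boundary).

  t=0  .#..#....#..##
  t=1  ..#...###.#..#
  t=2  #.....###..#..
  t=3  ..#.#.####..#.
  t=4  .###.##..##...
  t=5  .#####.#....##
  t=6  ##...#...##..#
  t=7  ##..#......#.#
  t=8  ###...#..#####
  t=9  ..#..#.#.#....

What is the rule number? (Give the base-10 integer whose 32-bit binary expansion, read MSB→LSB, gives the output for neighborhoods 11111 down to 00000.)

  nb #####: next=.  (t=5,i=3, bit31=0)
  nb ####.: next=.  (t=3,i=8, bit30=0)
  nb ###.#: next=#  (t=1,i=8, bit29=1)
  nb ###..: next=#  (t=2,i=8, bit28=1)
  nb ##.##: next=#  (t=4,i=4, bit27=1)
  nb ##.#.: next=.  (t=0,i=0, bit26=0)
  nb ##..#: next=#  (t=2,i=9, bit25=1)
  nb ##...: next=.  (t=4,i=11, bit24=0)
  nb #.###: next=#  (t=3,i=6, bit23=1)
  nb #.##.: next=#  (t=4,i=5, bit22=1)
  nb #.#.#: next=.  (t=3,i=4, bit21=0)
  nb #.#..: next=.  (t=0,i=1, bit20=0)
  nb #..##: next=.  (t=0,i=11, bit19=0)
  nb #..#.: next=.  (t=0,i=3, bit18=0)
  nb #...#: next=.  (t=1,i=4, bit17=0)
  nb #....: next=#  (t=0,i=6, bit16=1)
  nb .####: next=.  (t=3,i=7, bit15=0)
  nb .###.: next=#  (t=1,i=7, bit14=1)
  nb .##.#: next=#  (t=0,i=13, bit13=1)
  nb .##..: next=.  (t=4,i=6, bit12=0)
  nb .#.##: next=#  (t=3,i=5, bit11=1)
  nb .#.#.: next=#  (t=3,i=3, bit10=1)
  nb .#..#: next=#  (t=0,i=2, bit9=1)
  nb .#...: next=.  (t=0,i=5, bit8=0)
  nb ..###: next=#  (t=1,i=6, bit7=1)
  nb ..##.: next=.  (t=0,i=12, bit6=0)
  nb ..#.#: next=#  (t=3,i=2, bit5=1)
  nb ..#..: next=.  (t=0,i=4, bit4=0)
  nb ...##: next=.  (t=1,i=5, bit3=0)
  nb ...#.: next=#  (t=0,i=8, bit2=1)
  nb ....#: next=#  (t=0,i=7, bit1=1)
  nb .....: next=.  (t=2,i=3, bit0=0)
  bits 00111010110000010110111010100110 = 985755302

985755302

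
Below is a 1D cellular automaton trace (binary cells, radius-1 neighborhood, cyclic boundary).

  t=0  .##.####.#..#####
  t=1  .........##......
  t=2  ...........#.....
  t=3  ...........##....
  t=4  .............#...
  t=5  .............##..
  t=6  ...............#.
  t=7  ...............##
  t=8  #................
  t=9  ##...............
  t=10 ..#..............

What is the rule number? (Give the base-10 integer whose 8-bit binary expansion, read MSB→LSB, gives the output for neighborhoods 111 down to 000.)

  ###|.  b7=0 t=0,i=5
  ##.|.  b6=0 t=0,i=2
  #.#|.  b5=0 t=0,i=0
  #..|#  b4=1 t=0,i=10
  .##|.  b3=0 t=0,i=1
  .#.|#  b2=1 t=0,i=9
  ..#|.  b1=0 t=0,i=11
  ...|.  b0=0 t=1,i=0
  bits 00010100 = 20

20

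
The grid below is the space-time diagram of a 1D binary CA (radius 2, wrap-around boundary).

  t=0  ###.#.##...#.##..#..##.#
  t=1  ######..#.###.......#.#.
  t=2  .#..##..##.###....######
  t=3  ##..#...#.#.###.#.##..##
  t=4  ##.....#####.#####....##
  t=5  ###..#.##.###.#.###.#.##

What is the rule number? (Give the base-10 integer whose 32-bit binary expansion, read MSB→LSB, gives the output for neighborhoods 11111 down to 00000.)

  nb #####: next=.  (t=1,i=2, bit31=0)
  nb ####.: next=#  (t=0,i=1, bit30=1)
  nb ###.#: next=#  (t=0,i=2, bit29=1)
  nb ###..: next=#  (t=1,i=5, bit28=1)
  nb ##.##: next=#  (t=0,i=22, bit27=1)
  nb ##.#.: next=#  (t=0,i=3, bit26=1)
  nb ##..#: next=.  (t=0,i=15, bit25=0)
  nb ##...: next=#  (t=0,i=8, bit24=1)
  nb #.###: next=.  (t=0,i=23, bit23=0)
  nb #.##.: next=.  (t=0,i=6, bit22=0)
  nb #.#.#: next=#  (t=0,i=4, bit21=1)
  nb #.#..: next=#  (t=2,i=1, bit20=1)
  nb #..##: next=.  (t=0,i=19, bit19=0)
  nb #..#.: next=.  (t=0,i=16, bit18=0)
  nb #...#: next=.  (t=0,i=9, bit17=0)
  nb #....: next=.  (t=1,i=14, bit16=0)
  nb .####: next=#  (t=0,i=0, bit15=1)
  nb .###.: next=#  (t=1,i=11, bit14=1)
  nb .##.#: next=.  (t=0,i=21, bit13=0)
  nb .##..: next=.  (t=0,i=7, bit12=0)
  nb .#.##: next=#  (t=0,i=5, bit11=1)
  nb .#.#.: next=#  (t=1,i=21, bit10=1)
  nb .#..#: next=.  (t=0,i=18, bit9=0)
  nb .#...: next=.  (t=3,i=5, bit8=0)
  nb ..###: next=#  (t=2,i=18, bit7=1)
  nb ..##.: next=#  (t=0,i=20, bit6=1)
  nb ..#.#: next=#  (t=0,i=11, bit5=1)
  nb ..#..: next=.  (t=0,i=17, bit4=0)
  nb ...##: next=.  (t=2,i=17, bit3=0)
  nb ...#.: next=#  (t=0,i=10, bit2=1)
  nb ....#: next=#  (t=1,i=18, bit1=1)
  nb .....: next=.  (t=1,i=15, bit0=0)
  bits 01111101001100001100110011100110 = 2100350182

2100350182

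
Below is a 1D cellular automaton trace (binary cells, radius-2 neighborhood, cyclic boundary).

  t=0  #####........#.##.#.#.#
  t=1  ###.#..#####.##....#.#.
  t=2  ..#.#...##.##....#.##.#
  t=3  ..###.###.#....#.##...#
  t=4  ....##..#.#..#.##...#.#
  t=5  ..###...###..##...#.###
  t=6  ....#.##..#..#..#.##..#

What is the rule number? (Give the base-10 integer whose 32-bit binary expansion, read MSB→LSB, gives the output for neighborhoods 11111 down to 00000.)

  [31] ##### => #  t=0,i=1
  [30] ####. => .  t=0,i=3
  [29] ###.# => #  t=1,i=2
  [28] ###.. => #  t=0,i=4
  [27] ##.## => #  t=1,i=12
  [26] ##.#. => .  t=0,i=17
  [25] ##..# => .  t=4,i=6
  [24] ##... => .  t=0,i=5
  [23] #.### => .  t=0,i=22
  [22] #.##. => .  t=0,i=15
  [21] #.#.# => .  t=0,i=18
  [20] #.#.. => #  t=1,i=4
  [19] #..## => .  t=1,i=6
  [18] #..#. => .  t=2,i=1
  [17] #...# => #  t=2,i=6
  [16] #.... => .  t=0,i=6
  [15] .#### => #  t=0,i=0
  [14] .###. => .  t=1,i=1
  [13] .##.# => .  t=0,i=16
  [12] .##.. => .  t=1,i=14
  [11] .#.## => #  t=0,i=14
  [10] .#.#. => #  t=0,i=19
  [9] .#..# => .  t=1,i=5
  [8] .#... => .  t=2,i=5
  [7] ..### => .  t=1,i=7
  [6] ..##. => #  t=2,i=8
  [5] ..#.# => #  t=0,i=13
  [4] ..#.. => #  t=3,i=22
  [3] ...## => #  t=2,i=7
  [2] ...#. => .  t=0,i=12
  [1] ....# => #  t=0,i=11
  [0] ..... => #  t=0,i=7
  bits 10111000000100101000110001111011 = 3088223355

3088223355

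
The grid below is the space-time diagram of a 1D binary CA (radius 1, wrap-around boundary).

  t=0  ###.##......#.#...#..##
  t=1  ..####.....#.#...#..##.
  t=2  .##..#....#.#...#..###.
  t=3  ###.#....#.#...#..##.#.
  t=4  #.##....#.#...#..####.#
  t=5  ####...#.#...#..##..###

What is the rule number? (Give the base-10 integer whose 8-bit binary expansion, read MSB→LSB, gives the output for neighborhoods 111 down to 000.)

106

  [7] ### => .  t=0,i=0
  [6] ##. => #  t=0,i=2
  [5] #.# => #  t=0,i=3
  [4] #.. => .  t=0,i=6
  [3] .## => #  t=0,i=4
  [2] .#. => .  t=0,i=12
  [1] ..# => #  t=0,i=11
  [0] ... => .  t=0,i=7
  bits 01101010 = 106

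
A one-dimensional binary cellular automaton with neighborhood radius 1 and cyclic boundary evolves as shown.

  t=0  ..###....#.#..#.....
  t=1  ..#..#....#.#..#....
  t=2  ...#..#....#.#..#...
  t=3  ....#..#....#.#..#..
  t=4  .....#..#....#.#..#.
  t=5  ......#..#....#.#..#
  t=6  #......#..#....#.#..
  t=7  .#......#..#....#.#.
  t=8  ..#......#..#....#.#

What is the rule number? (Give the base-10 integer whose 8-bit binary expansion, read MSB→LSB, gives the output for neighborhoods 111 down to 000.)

  ### -> .   bit 7 = 0  t=0,i=3
  ##. -> .   bit 6 = 0  t=0,i=4
  #.# -> #   bit 5 = 1  t=0,i=10
  #.. -> #   bit 4 = 1  t=0,i=5
  .## -> #   bit 3 = 1  t=0,i=2
  .#. -> .   bit 2 = 0  t=0,i=9
  ..# -> .   bit 1 = 0  t=0,i=1
  ... -> .   bit 0 = 0  t=0,i=0
  bits 00111000 = 56

56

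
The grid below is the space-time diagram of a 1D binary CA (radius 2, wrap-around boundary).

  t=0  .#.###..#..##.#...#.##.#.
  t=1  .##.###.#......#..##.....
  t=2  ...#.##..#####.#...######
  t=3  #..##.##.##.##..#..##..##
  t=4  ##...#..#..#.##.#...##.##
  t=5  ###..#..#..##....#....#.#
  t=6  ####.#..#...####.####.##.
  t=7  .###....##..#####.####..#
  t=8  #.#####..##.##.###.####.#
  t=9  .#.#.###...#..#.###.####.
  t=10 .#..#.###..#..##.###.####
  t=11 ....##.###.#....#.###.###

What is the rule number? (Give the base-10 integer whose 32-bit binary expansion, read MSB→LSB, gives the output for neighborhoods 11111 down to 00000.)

2063718835

  [31] ##### => .  t=2,i=11
  [30] ####. => #  t=2,i=12
  [29] ###.# => #  t=1,i=6
  [28] ###.. => #  t=0,i=5
  [27] ##.## => #  t=1,i=3
  [26] ##.#. => .  t=0,i=13
  [25] ##..# => #  t=0,i=6
  [24] ##... => #  t=1,i=20
  [23] #.### => .  t=0,i=3
  [22] #.##. => .  t=0,i=20
  [21] #.#.# => .  t=9,i=3
  [20] #.#.. => .  t=0,i=14
  [19] #..## => .  t=0,i=10
  [18] #..#. => .  t=0,i=0
  [17] #...# => .  t=0,i=16
  [16] #.... => #  t=1,i=10
  [15] .#### => #  t=2,i=10
  [14] .###. => #  t=0,i=4
  [13] .##.# => .  t=0,i=12
  [12] .##.. => #  t=1,i=19
  [11] .#.## => #  t=0,i=2
  [10] .#.#. => .  t=9,i=2
  [9] .#..# => .  t=0,i=9
  [8] .#... => #  t=0,i=15
  [7] ..### => #  t=2,i=9
  [6] ..##. => .  t=0,i=11
  [5] ..#.# => #  t=0,i=1
  [4] ..#.. => #  t=0,i=8
  [3] ...## => .  t=1,i=0
  [2] ...#. => .  t=0,i=17
  [1] ....# => #  t=1,i=13
  [0] ..... => #  t=1,i=11
  bits 01111011000000011101100110110011 = 2063718835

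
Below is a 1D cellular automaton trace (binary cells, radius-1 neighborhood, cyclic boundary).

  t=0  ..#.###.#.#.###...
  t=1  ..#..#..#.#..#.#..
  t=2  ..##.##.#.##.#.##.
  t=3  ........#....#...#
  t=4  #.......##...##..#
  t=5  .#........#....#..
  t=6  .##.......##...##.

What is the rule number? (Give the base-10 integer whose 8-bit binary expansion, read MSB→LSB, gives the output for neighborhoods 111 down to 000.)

  [7] ### => #  t=0,i=5
  [6] ##. => .  t=0,i=6
  [5] #.# => .  t=0,i=3
  [4] #.. => #  t=0,i=15
  [3] .## => .  t=0,i=4
  [2] .#. => #  t=0,i=2
  [1] ..# => .  t=0,i=1
  [0] ... => .  t=0,i=0
  bits 10010100 = 148

148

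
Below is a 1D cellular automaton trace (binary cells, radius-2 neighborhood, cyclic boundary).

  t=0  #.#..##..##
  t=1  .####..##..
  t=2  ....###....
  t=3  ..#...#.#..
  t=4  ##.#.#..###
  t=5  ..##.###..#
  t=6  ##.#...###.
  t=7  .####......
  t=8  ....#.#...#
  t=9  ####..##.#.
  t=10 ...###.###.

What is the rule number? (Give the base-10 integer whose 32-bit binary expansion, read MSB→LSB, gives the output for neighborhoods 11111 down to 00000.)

2520589062

  [31] ##### => #  t=4,i=10
  [30] ####. => .  t=1,i=3
  [29] ###.# => .  t=0,i=0
  [28] ###.. => #  t=1,i=4
  [27] ##.## => .  t=5,i=4
  [26] ##.#. => #  t=0,i=1
  [25] ##..# => #  t=0,i=7
  [24] ##... => .  t=1,i=9
  [23] #.### => .  t=5,i=5
  [22] #.##. => .  t=6,i=0
  [21] #.#.# => #  t=4,i=3
  [20] #.#.. => #  t=0,i=2
  [19] #..## => #  t=0,i=4
  [18] #..#. => #  t=5,i=9
  [17] #...# => .  t=1,i=10
  [16] #.... => #  t=2,i=8
  [15] .#### => .  t=1,i=2
  [14] .###. => .  t=0,i=10
  [13] .##.# => #  t=5,i=3
  [12] .##.. => .  t=0,i=6
  [11] .#.## => .  t=9,i=10
  [10] .#.#. => .  t=3,i=7
  [9] .#..# => #  t=0,i=3
  [8] .#... => #  t=3,i=3
  [7] ..### => .  t=0,i=9
  [6] ..##. => .  t=0,i=5
  [5] ..#.# => .  t=3,i=6
  [4] ..#.. => .  t=3,i=2
  [3] ...## => .  t=1,i=0
  [2] ...#. => #  t=3,i=1
  [1] ....# => #  t=2,i=2
  [0] ..... => .  t=2,i=0
  bits 10010110001111010010001100000110 = 2520589062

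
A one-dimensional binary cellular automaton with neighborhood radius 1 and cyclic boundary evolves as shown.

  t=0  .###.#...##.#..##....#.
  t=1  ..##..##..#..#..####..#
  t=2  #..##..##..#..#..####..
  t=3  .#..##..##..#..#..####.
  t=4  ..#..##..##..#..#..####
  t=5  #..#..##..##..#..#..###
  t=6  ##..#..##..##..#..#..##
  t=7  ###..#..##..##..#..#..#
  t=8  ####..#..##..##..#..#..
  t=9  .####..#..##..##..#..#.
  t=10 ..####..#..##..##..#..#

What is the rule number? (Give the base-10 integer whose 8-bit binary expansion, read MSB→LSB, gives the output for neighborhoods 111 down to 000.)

  ###|#  b7=1 t=0,i=2
  ##.|#  b6=1 t=0,i=3
  #.#|.  b5=0 t=0,i=4
  #..|#  b4=1 t=0,i=6
  .##|.  b3=0 t=0,i=1
  .#.|.  b2=0 t=0,i=5
  ..#|.  b1=0 t=0,i=0
  ...|#  b0=1 t=0,i=7
  bits 11010001 = 209

209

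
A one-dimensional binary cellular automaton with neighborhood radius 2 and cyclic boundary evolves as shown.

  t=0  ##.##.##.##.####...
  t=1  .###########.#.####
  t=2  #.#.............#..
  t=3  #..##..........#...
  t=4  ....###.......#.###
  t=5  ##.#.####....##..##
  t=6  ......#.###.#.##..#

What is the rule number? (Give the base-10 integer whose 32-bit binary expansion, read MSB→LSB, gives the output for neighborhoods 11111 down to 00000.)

  [31] ##### => .  t=1,i=3
  [30] ####. => .  t=0,i=14
  [29] ###.# => .  t=1,i=11
  [28] ###.. => #  t=0,i=15
  [27] ##.## => #  t=0,i=2
  [26] ##.#. => .  t=1,i=12
  [25] ##..# => #  t=5,i=15
  [24] ##... => #  t=0,i=16
  [23] #.### => .  t=0,i=12
  [22] #.##. => #  t=0,i=3
  [21] #.#.# => .  t=1,i=13
  [20] #.#.. => .  t=2,i=2
  [19] #..## => .  t=3,i=2
  [18] #..#. => .  t=2,i=18
  [17] #...# => #  t=0,i=17
  [16] #.... => #  t=2,i=4
  [15] .#### => #  t=0,i=13
  [14] .###. => #  t=4,i=5
  [13] .##.# => #  t=0,i=1
  [12] .##.. => #  t=3,i=4
  [11] .#.## => .  t=1,i=14
  [10] .#.#. => .  t=2,i=1
  [9] .#..# => .  t=2,i=17
  [8] .#... => #  t=2,i=3
  [7] ..### => .  t=4,i=4
  [6] ..##. => .  t=0,i=0
  [5] ..#.# => #  t=2,i=0
  [4] ..#.. => .  t=2,i=16
  [3] ...## => #  t=0,i=18
  [2] ...#. => #  t=2,i=15
  [1] ....# => .  t=2,i=14
  [0] ..... => .  t=2,i=5
  bits 00011011010000111111000100101100 = 457437484

457437484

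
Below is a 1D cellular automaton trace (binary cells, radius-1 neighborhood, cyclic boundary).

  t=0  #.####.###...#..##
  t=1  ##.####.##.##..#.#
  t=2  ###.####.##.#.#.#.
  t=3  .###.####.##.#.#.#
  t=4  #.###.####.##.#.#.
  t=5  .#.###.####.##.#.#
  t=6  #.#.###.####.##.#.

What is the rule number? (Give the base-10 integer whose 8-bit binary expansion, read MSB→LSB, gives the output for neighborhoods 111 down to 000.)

227

  [7] ### => #  t=0,i=3
  [6] ##. => #  t=0,i=0
  [5] #.# => #  t=0,i=1
  [4] #.. => .  t=0,i=10
  [3] .## => .  t=0,i=2
  [2] .#. => .  t=0,i=13
  [1] ..# => #  t=0,i=12
  [0] ... => #  t=0,i=11
  bits 11100011 = 227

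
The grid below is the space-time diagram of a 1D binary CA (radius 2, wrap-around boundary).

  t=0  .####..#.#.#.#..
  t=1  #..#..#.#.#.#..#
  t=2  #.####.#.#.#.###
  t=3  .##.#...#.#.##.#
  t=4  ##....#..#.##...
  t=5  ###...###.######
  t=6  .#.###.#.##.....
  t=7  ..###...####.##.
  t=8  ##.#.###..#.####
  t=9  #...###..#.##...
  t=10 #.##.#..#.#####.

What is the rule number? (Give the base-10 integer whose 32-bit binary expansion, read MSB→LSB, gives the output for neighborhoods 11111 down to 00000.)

  nb #####: next=.  (t=5,i=0, bit31=0)
  nb ####.: next=#  (t=0,i=3, bit30=1)
  nb ###.#: next=.  (t=2,i=0, bit29=0)
  nb ###..: next=.  (t=0,i=4, bit28=0)
  nb ##.##: next=#  (t=2,i=1, bit27=1)
  nb ##.#.: next=.  (t=2,i=6, bit26=0)
  nb ##..#: next=.  (t=0,i=5, bit25=0)
  nb ##...: next=#  (t=4,i=2, bit24=1)
  nb #.###: next=#  (t=2,i=2, bit23=1)
  nb #.##.: next=#  (t=3,i=1, bit22=1)
  nb #.#.#: next=.  (t=0,i=9, bit21=0)
  nb #.#..: next=.  (t=0,i=13, bit20=0)
  nb #..##: next=#  (t=1,i=14, bit19=1)
  nb #..#.: next=#  (t=0,i=6, bit18=1)
  nb #...#: next=#  (t=0,i=15, bit17=1)
  nb #....: next=.  (t=4,i=3, bit16=0)
  nb .####: next=.  (t=0,i=2, bit15=0)
  nb .###.: next=#  (t=5,i=7, bit14=1)
  nb .##.#: next=.  (t=3,i=2, bit13=0)
  nb .##..: next=#  (t=1,i=0, bit12=1)
  nb .#.##: next=#  (t=2,i=12, bit11=1)
  nb .#.#.: next=#  (t=0,i=8, bit10=1)
  nb .#..#: next=#  (t=1,i=4, bit9=1)
  nb .#...: next=.  (t=0,i=14, bit8=0)
  nb ..###: next=.  (t=0,i=1, bit7=0)
  nb ..##.: next=#  (t=1,i=15, bit6=1)
  nb ..#.#: next=.  (t=0,i=7, bit5=0)
  nb ..#..: next=#  (t=1,i=3, bit4=1)
  nb ...##: next=#  (t=0,i=0, bit3=1)
  nb ...#.: next=.  (t=3,i=7, bit2=0)
  nb ....#: next=.  (t=4,i=4, bit1=0)
  nb .....: next=#  (t=6,i=13, bit0=1)
  bits 01001001110011100101111001011001 = 1238261337

1238261337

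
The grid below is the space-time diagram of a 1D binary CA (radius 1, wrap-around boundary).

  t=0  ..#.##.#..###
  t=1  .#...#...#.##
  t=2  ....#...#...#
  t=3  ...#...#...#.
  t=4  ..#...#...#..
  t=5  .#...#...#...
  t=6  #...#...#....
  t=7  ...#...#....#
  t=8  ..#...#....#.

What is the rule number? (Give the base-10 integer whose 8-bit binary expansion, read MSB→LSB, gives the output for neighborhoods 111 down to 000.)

  [7] ### => #  t=0,i=11
  [6] ##. => #  t=0,i=5
  [5] #.# => .  t=0,i=3
  [4] #.. => .  t=0,i=0
  [3] .## => .  t=0,i=4
  [2] .#. => .  t=0,i=2
  [1] ..# => #  t=0,i=1
  [0] ... => .  t=1,i=3
  bits 11000010 = 194

194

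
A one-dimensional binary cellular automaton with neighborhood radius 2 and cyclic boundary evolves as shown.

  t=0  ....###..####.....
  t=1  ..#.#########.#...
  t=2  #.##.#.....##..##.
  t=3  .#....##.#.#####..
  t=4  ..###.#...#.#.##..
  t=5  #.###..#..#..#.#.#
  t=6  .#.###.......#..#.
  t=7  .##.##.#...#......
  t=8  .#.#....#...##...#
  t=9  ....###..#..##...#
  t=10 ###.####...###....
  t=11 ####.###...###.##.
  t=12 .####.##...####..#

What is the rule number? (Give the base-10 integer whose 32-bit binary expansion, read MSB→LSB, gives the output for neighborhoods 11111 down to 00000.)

2047465954

  #####|.  b31=0 t=1,i=6
  ####.|#  b30=1 t=0,i=11
  ###.#|#  b29=1 t=1,i=12
  ###..|#  b28=1 t=0,i=6
  ##.##|#  b27=1 t=5,i=1
  ##.#.|.  b26=0 t=1,i=13
  ##..#|#  b25=1 t=0,i=7
  ##...|.  b24=0 t=0,i=13
  #.###|.  b23=0 t=1,i=4
  #.##.|.  b22=0 t=2,i=2
  #.#.#|.  b21=0 t=2,i=0
  #.#..|.  b20=0 t=1,i=14
  #..##|#  b19=1 t=0,i=8
  #..#.|.  b18=0 t=5,i=6
  #...#|.  b17=0 t=3,i=17
  #....|#  b16=1 t=0,i=14
  .####|#  b15=1 t=0,i=10
  .###.|#  b14=1 t=0,i=5
  .##.#|.  b13=0 t=2,i=3
  .##..|#  b12=1 t=2,i=12
  .#.##|#  b11=1 t=1,i=3
  .#.#.|.  b10=0 t=4,i=11
  .#..#|.  b9=0 t=5,i=8
  .#...|#  b8=1 t=1,i=15
  ..###|#  b7=1 t=0,i=4
  ..##.|#  b6=1 t=2,i=11
  ..#.#|#  b5=1 t=1,i=2
  ..#..|.  b4=0 t=3,i=1
  ...##|.  b3=0 t=0,i=3
  ...#.|.  b2=0 t=1,i=1
  ....#|#  b1=1 t=0,i=2
  .....|.  b0=0 t=0,i=0
  bits 01111010000010011101100111100010 = 2047465954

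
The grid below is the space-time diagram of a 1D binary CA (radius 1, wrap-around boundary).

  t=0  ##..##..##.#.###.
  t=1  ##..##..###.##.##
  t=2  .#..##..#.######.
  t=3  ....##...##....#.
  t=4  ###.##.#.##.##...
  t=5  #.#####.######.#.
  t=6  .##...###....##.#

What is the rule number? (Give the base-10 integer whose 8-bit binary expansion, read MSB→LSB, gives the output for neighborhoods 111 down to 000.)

105

  ### -> .   bit 7 = 0  t=0,i=14
  ##. -> #   bit 6 = 1  t=0,i=1
  #.# -> #   bit 5 = 1  t=0,i=10
  #.. -> .   bit 4 = 0  t=0,i=2
  .## -> #   bit 3 = 1  t=0,i=0
  .#. -> .   bit 2 = 0  t=0,i=11
  ..# -> .   bit 1 = 0  t=0,i=3
  ... -> #   bit 0 = 1  t=3,i=0
  bits 01101001 = 105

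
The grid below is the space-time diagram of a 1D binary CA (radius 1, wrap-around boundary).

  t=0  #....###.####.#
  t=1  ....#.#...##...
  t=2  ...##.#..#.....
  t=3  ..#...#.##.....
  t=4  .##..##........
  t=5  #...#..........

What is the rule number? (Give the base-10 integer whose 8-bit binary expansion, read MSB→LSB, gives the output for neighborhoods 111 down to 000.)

134

  ### -> #   bit 7 = 1  t=0,i=6
  ##. -> .   bit 6 = 0  t=0,i=0
  #.# -> .   bit 5 = 0  t=0,i=8
  #.. -> .   bit 4 = 0  t=0,i=1
  .## -> .   bit 3 = 0  t=0,i=5
  .#. -> #   bit 2 = 1  t=1,i=4
  ..# -> #   bit 1 = 1  t=0,i=4
  ... -> .   bit 0 = 0  t=0,i=2
  bits 10000110 = 134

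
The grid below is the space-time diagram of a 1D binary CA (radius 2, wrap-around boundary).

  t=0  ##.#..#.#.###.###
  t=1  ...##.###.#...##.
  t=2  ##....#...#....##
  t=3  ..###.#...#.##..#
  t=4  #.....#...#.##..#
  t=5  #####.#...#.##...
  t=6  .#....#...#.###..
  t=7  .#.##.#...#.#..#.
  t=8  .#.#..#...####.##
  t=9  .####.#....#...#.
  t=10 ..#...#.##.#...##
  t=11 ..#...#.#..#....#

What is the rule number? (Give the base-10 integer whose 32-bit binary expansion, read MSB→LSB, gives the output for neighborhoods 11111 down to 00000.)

32609843

  nb #####: next=.  (t=0,i=16, bit31=0)
  nb ####.: next=.  (t=0,i=0, bit30=0)
  nb ###.#: next=.  (t=0,i=1, bit29=0)
  nb ###..: next=.  (t=2,i=1, bit28=0)
  nb ##.##: next=.  (t=0,i=13, bit27=0)
  nb ##.#.: next=.  (t=0,i=2, bit26=0)
  nb ##..#: next=.  (t=3,i=14, bit25=0)
  nb ##...: next=#  (t=1,i=16, bit24=1)
  nb #.###: next=#  (t=0,i=10, bit23=1)
  nb #.##.: next=#  (t=3,i=12, bit22=1)
  nb #.#.#: next=#  (t=0,i=8, bit21=1)
  nb #.#..: next=#  (t=0,i=3, bit20=1)
  nb #..##: next=.  (t=3,i=1, bit19=0)
  nb #..#.: next=.  (t=0,i=5, bit18=0)
  nb #...#: next=.  (t=1,i=12, bit17=0)
  nb #....: next=#  (t=1,i=0, bit16=1)
  nb .####: next=#  (t=0,i=15, bit15=1)
  nb .###.: next=.  (t=0,i=11, bit14=0)
  nb .##.#: next=.  (t=1,i=4, bit13=0)
  nb .##..: next=#  (t=1,i=15, bit12=1)
  nb .#.##: next=.  (t=0,i=9, bit11=0)
  nb .#.#.: next=#  (t=0,i=7, bit10=1)
  nb .#..#: next=#  (t=0,i=4, bit9=1)
  nb .#...: next=.  (t=1,i=11, bit8=0)
  nb ..###: next=.  (t=2,i=15, bit7=0)
  nb ..##.: next=.  (t=1,i=3, bit6=0)
  nb ..#.#: next=#  (t=0,i=6, bit5=1)
  nb ..#..: next=#  (t=2,i=6, bit4=1)
  nb ...##: next=.  (t=1,i=2, bit3=0)
  nb ...#.: next=.  (t=2,i=5, bit2=0)
  nb ....#: next=#  (t=1,i=1, bit1=1)
  nb .....: next=#  (t=4,i=3, bit0=1)
  bits 00000001111100011001011000110011 = 32609843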